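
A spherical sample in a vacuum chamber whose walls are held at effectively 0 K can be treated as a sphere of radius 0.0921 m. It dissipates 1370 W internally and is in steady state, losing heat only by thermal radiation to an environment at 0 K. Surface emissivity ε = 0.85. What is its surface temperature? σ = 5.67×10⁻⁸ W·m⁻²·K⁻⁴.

Steady state: internal power = radiated power, P = εσA T⁴.
Radiating area A = 4πr² = 0.1066 m².
T⁴ = P/(εσA) = 1370/(0.85·5.67×10⁻⁸·0.1066) = 2.667×10¹¹ K⁴.
T = (2.667×10¹¹)^(1/4).

T ≈ 719 K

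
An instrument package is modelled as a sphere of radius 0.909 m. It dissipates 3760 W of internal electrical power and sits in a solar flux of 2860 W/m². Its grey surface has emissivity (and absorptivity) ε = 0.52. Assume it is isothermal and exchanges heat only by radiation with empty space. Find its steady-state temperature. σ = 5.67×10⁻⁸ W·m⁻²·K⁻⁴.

At steady state, absorbed solar power + internal power = radiated power.
Absorbed: α·S·A_cross = 0.52·2860·2.596 = 3861 W (cross-section πr²).
Total input = 3861 + 3760 = 7621 W.
Radiated: εσ·A_surf·T⁴ with A_surf = 4πr² = 10.38 m².
T⁴ = 7621/(0.52·5.67×10⁻⁸·10.38) = 2.489×10¹⁰ K⁴.

T ≈ 397 K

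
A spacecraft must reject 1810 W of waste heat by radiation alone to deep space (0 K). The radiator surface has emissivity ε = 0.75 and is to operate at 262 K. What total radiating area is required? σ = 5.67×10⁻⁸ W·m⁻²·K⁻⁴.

P = εσA T⁴ ⇒ A = P/(εσT⁴).
T⁴ = 4.712×10⁹ K⁴.
A = 1810/(0.75 × 5.67×10⁻⁸ × 4.712×10⁹).

A ≈ 9.03 m²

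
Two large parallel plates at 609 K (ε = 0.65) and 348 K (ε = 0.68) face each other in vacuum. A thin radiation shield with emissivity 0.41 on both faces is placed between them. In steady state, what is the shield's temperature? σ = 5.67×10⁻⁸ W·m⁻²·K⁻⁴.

T_s ≈ 524 K

In steady state the net flux on the hot side equals that on the cold side.
σ(T₁⁴−T_s⁴)/D₁ = σ(T_s⁴−T₂⁴)/D₂, with D₁ = 1/ε₁+1/ε_s−1 = 2.977, D₂ = 1/ε_s+1/ε₂−1 = 2.910.
Solve for T_s⁴: T_s⁴ = (D₂·T₁⁴ + D₁·T₂⁴)/(D₁+D₂) = 7.540×10¹⁰ K⁴.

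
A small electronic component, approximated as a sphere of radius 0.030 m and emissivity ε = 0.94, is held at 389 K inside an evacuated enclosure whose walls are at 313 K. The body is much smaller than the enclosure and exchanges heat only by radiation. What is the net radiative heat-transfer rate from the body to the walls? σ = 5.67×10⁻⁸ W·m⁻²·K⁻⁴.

For a small grey body in a large enclosure: P_net = εσA(T_body⁴ − T_wall⁴).
A = 4πr² = 0.01131 m²; T_body⁴ − T_wall⁴ = 2.290×10¹⁰ − 9.598×10⁹ = 1.330×10¹⁰ K⁴.
|P_net| = 0.94·5.67×10⁻⁸·0.01131·1.330×10¹⁰.

P_net ≈ 8.02 W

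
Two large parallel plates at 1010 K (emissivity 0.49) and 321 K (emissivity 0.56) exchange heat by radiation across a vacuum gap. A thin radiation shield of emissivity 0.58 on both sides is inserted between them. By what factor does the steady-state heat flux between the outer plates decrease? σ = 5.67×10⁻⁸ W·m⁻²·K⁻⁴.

factor ≈ 1.87

Without shield: q₀ = σΔ(T⁴)/(1/ε₁+1/ε₂−1) with denominator 2.827.
With shield the two gaps are in series; the resistances add: (1/ε₁+1/ε_s−1)+(1/ε_s+1/ε₂−1) = 2.765+2.510 = 5.275.
Heat-flux ratio q₀/q = 5.275/2.827.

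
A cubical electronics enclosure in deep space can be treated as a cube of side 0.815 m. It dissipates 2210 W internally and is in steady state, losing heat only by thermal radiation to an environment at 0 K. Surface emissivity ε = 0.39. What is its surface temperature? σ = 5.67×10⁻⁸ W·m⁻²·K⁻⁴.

T ≈ 398 K

Steady state: internal power = radiated power, P = εσA T⁴.
Radiating area A = 6L² = 3.985 m².
T⁴ = P/(εσA) = 2210/(0.39·5.67×10⁻⁸·3.985) = 2.508×10¹⁰ K⁴.
T = (2.508×10¹⁰)^(1/4).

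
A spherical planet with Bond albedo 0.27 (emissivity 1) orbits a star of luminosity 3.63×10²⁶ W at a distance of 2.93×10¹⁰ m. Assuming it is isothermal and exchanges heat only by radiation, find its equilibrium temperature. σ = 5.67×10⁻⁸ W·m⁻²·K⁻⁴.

T ≈ 574 K

First find the stellar flux at distance d: S = L/(4πd²) = 3.63×10²⁶/(4π·(2.93×10¹⁰)²) = 33650 W/m².
For an isothermal sphere, absorbed (1−a)S·πr² = emitted σ·4πr²·T⁴, so T⁴ = (1−a)S/(4σ).
T⁴ = 0.730·33650/(4·5.67×10⁻⁸) = 1.083×10¹¹ K⁴.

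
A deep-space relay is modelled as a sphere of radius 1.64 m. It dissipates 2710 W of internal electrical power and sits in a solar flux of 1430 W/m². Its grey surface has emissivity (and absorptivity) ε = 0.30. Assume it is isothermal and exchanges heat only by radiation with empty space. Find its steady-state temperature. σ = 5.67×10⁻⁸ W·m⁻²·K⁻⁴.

At steady state, absorbed solar power + internal power = radiated power.
Absorbed: α·S·A_cross = 0.30·1430·8.450 = 3625 W (cross-section πr²).
Total input = 3625 + 2710 = 6335 W.
Radiated: εσ·A_surf·T⁴ with A_surf = 4πr² = 33.80 m².
T⁴ = 6335/(0.30·5.67×10⁻⁸·33.80) = 1.102×10¹⁰ K⁴.

T ≈ 324 K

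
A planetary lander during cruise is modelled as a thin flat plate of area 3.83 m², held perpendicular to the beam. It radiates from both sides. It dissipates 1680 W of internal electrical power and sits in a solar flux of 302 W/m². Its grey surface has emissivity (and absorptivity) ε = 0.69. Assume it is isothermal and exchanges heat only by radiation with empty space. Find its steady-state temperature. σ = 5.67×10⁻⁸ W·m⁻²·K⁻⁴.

T ≈ 302 K

At steady state, absorbed solar power + internal power = radiated power.
Absorbed: α·S·A_cross = 0.69·302·3.830 = 798.1 W (cross-section A).
Total input = 798.1 + 1680 = 2478 W.
Radiated: εσ·A_surf·T⁴ with A_surf = 2A = 7.660 m².
T⁴ = 2478/(0.69·5.67×10⁻⁸·7.660) = 8.269×10⁹ K⁴.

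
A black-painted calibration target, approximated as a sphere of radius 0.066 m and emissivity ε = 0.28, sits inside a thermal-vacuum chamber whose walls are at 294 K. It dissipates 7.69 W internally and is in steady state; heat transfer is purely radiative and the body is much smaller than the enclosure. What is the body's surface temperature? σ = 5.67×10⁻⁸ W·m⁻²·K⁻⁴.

T ≈ 357 K

For a small grey body in a large enclosure, net radiated power = εσA(T⁴ − T_w⁴).
Steady state: P = εσA(T⁴ − T_w⁴) with A = 4πr² = 0.05474 m².
T⁴ = P/(εσA) + T_w⁴ = 7.69/(0.28·5.67×10⁻⁸·0.05474) + (294)⁴
    = 8.849×10⁹ + 7.471×10⁹ = 1.632×10¹⁰ K⁴.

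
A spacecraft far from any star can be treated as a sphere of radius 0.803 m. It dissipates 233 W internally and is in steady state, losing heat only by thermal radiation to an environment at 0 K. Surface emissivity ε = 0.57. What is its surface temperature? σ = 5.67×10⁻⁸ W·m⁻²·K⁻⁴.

Steady state: internal power = radiated power, P = εσA T⁴.
Radiating area A = 4πr² = 8.103 m².
T⁴ = P/(εσA) = 233/(0.57·5.67×10⁻⁸·8.103) = 8.897×10⁸ K⁴.
T = (8.897×10⁸)^(1/4).

T ≈ 173 K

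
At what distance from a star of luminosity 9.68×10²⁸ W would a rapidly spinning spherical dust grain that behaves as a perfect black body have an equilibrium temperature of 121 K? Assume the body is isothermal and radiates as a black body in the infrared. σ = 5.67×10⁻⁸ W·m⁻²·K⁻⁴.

For an isothermal black-emitting sphere, (1−a)S·πr² = σ·4πr²·T⁴ ⇒ S = 4σT⁴/(1−a).
S = 4·5.67×10⁻⁸·(121)⁴/1.00 = 48.62 W/m².
Flux falls as S = L/(4πd²), so d = √(L/(4πS)) = √(9.68×10²⁸/(4π·48.62)).

d ≈ 1.26×10¹³ m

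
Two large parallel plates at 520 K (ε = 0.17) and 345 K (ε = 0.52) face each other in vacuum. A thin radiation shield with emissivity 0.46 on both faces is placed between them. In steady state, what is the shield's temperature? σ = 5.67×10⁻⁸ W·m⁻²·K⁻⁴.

T_s ≈ 423 K

In steady state the net flux on the hot side equals that on the cold side.
σ(T₁⁴−T_s⁴)/D₁ = σ(T_s⁴−T₂⁴)/D₂, with D₁ = 1/ε₁+1/ε_s−1 = 7.056, D₂ = 1/ε_s+1/ε₂−1 = 3.097.
Solve for T_s⁴: T_s⁴ = (D₂·T₁⁴ + D₁·T₂⁴)/(D₁+D₂) = 3.215×10¹⁰ K⁴.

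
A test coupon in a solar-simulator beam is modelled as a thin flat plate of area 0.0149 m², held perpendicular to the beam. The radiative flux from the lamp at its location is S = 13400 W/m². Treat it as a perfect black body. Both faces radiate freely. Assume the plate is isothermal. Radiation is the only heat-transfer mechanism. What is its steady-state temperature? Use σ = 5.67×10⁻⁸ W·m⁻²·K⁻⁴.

At equilibrium, absorbed power = emitted power.
Absorbing cross-section = A = 0.01490 m²; emitting surface = 2A = 0.02980 m² (ratio 2).
S·A_cross = εσ·A_surf·T⁴  ⇒  T⁴ = S/(2σ).
T⁴ = 1.00·13400/(2·5.67×10⁻⁸) = 1.182×10¹¹ K⁴.
T = (1.182×10¹¹)^(1/4).

T ≈ 586 K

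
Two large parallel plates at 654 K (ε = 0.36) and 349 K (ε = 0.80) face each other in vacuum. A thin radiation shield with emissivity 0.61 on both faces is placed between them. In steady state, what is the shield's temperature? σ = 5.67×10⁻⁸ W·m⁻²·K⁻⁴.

T_s ≈ 523 K

In steady state the net flux on the hot side equals that on the cold side.
σ(T₁⁴−T_s⁴)/D₁ = σ(T_s⁴−T₂⁴)/D₂, with D₁ = 1/ε₁+1/ε_s−1 = 3.417, D₂ = 1/ε_s+1/ε₂−1 = 1.889.
Solve for T_s⁴: T_s⁴ = (D₂·T₁⁴ + D₁·T₂⁴)/(D₁+D₂) = 7.469×10¹⁰ K⁴.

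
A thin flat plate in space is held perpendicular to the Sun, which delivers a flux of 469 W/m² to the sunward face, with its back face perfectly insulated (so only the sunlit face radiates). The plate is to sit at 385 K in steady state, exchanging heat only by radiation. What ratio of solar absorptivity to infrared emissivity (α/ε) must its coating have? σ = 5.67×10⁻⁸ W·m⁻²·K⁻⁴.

Balance: αS·A = εσ·1A·T⁴ ⇒ α/ε = σT⁴/S.
α/ε = 5.67×10⁻⁸·(385)⁴/469 = 5.67×10⁻⁸·2.197×10¹⁰/469.

α/ε ≈ 2.66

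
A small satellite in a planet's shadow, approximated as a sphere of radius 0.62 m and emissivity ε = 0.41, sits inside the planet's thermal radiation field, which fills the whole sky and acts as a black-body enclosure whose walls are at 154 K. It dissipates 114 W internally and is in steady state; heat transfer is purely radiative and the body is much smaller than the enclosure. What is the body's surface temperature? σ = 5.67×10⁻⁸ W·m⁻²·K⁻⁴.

For a small grey body in a large enclosure, net radiated power = εσA(T⁴ − T_w⁴).
Steady state: P = εσA(T⁴ − T_w⁴) with A = 4πr² = 4.831 m².
T⁴ = P/(εσA) + T_w⁴ = 114/(0.41·5.67×10⁻⁸·4.831) + (154)⁴
    = 1.015×10⁹ + 5.624×10⁸ = 1.578×10⁹ K⁴.

T ≈ 199 K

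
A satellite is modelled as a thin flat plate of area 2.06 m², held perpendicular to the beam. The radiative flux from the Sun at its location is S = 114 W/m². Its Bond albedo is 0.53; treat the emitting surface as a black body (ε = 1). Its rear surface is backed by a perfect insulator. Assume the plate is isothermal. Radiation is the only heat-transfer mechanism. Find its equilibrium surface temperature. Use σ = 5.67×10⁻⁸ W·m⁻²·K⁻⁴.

T ≈ 175 K

At equilibrium, absorbed power = emitted power.
Absorbing cross-section = A = 2.060 m²; emitting surface = A = 2.060 m² (ratio 1).
(1−a)S·A_cross = εσ·A_surf·T⁴  ⇒  T⁴ = (1−a)S/(1σ).
T⁴ = 0.470·114/(1·5.67×10⁻⁸) = 9.450×10⁸ K⁴.
T = (9.450×10⁸)^(1/4).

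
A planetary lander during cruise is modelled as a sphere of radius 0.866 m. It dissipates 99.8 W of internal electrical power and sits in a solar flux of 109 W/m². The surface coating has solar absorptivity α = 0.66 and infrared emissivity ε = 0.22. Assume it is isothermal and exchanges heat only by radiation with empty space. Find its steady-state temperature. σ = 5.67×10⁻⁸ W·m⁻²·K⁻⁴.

At steady state, absorbed solar power + internal power = radiated power.
Absorbed: α·S·A_cross = 0.66·109·2.356 = 169.5 W (cross-section πr²).
Total input = 169.5 + 99.8 = 269.3 W.
Radiated: εσ·A_surf·T⁴ with A_surf = 4πr² = 9.424 m².
T⁴ = 269.3/(0.22·5.67×10⁻⁸·9.424) = 2.291×10⁹ K⁴.

T ≈ 219 K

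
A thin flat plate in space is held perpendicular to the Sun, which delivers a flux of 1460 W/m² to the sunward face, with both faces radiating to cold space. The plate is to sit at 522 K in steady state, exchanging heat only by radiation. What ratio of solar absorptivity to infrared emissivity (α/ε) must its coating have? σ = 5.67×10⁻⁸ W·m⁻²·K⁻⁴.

Balance: αS·A = εσ·2A·T⁴ ⇒ α/ε = 2σT⁴/S.
α/ε = 2·5.67×10⁻⁸·(522)⁴/1460 = 2·5.67×10⁻⁸·7.425×10¹⁰/1460.

α/ε ≈ 5.77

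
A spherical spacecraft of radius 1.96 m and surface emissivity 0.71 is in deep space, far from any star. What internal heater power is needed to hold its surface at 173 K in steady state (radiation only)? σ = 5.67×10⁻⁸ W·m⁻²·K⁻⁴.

P = εσ·4πr²·T⁴.
4πr² = 48.27 m²; T⁴ = 8.957×10⁸ K⁴.
P = 0.71·5.67×10⁻⁸·48.27·8.957×10⁸.

P ≈ 1740 W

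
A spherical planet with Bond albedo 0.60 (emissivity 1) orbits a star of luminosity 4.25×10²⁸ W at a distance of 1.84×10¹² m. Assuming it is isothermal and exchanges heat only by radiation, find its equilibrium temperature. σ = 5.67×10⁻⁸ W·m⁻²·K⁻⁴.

T ≈ 205 K

First find the stellar flux at distance d: S = L/(4πd²) = 4.25×10²⁸/(4π·(1.84×10¹²)²) = 998.9 W/m².
For an isothermal sphere, absorbed (1−a)S·πr² = emitted σ·4πr²·T⁴, so T⁴ = (1−a)S/(4σ).
T⁴ = 0.400·998.9/(4·5.67×10⁻⁸) = 1.762×10⁹ K⁴.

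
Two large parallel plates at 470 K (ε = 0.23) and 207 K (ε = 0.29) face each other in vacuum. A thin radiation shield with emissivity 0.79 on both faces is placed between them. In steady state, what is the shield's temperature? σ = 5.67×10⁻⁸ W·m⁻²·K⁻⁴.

T_s ≈ 388 K

In steady state the net flux on the hot side equals that on the cold side.
σ(T₁⁴−T_s⁴)/D₁ = σ(T_s⁴−T₂⁴)/D₂, with D₁ = 1/ε₁+1/ε_s−1 = 4.614, D₂ = 1/ε_s+1/ε₂−1 = 3.714.
Solve for T_s⁴: T_s⁴ = (D₂·T₁⁴ + D₁·T₂⁴)/(D₁+D₂) = 2.278×10¹⁰ K⁴.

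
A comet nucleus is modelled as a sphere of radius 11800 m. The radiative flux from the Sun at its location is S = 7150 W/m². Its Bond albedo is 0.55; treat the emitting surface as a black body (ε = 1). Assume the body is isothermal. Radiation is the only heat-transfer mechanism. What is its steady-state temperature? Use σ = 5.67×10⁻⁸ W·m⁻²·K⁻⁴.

At equilibrium, absorbed power = emitted power.
Absorbing cross-section = πr² = 4.374×10⁸ m²; emitting surface = 4πr² = 1.750×10⁹ m² (ratio 4).
(1−a)S·A_cross = εσ·A_surf·T⁴  ⇒  T⁴ = (1−a)S/(4σ).
T⁴ = 0.450·7150/(4·5.67×10⁻⁸) = 1.419×10¹⁰ K⁴.
T = (1.419×10¹⁰)^(1/4).

T ≈ 345 K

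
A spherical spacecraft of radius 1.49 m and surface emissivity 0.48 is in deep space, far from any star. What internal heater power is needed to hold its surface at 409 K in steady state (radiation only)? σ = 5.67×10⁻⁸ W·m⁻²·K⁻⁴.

P = εσ·4πr²·T⁴.
4πr² = 27.90 m²; T⁴ = 2.798×10¹⁰ K⁴.
P = 0.48·5.67×10⁻⁸·27.90·2.798×10¹⁰.

P ≈ 21200 W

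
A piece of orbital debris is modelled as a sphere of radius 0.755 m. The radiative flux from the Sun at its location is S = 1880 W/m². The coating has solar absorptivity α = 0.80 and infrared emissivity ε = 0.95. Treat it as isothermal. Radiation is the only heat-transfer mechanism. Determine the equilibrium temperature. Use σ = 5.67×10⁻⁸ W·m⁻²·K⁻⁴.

At equilibrium, absorbed power = emitted power.
Absorbing cross-section = πr² = 1.791 m²; emitting surface = 4πr² = 7.163 m² (ratio 4).
αS·A_cross = εσ·A_surf·T⁴  ⇒  T⁴ = αS/(ε·4σ).
T⁴ = 0.800·1880/(0.95·4·5.67×10⁻⁸) = 6.980×10⁹ K⁴.
T = (6.980×10⁹)^(1/4).

T ≈ 289 K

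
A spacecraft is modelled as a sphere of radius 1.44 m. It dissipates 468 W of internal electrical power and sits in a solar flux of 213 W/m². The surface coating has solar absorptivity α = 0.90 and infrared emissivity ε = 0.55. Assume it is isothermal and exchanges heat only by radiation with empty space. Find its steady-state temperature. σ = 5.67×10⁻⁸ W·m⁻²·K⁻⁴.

T ≈ 214 K

At steady state, absorbed solar power + internal power = radiated power.
Absorbed: α·S·A_cross = 0.90·213·6.514 = 1249 W (cross-section πr²).
Total input = 1249 + 468 = 1717 W.
Radiated: εσ·A_surf·T⁴ with A_surf = 4πr² = 26.06 m².
T⁴ = 1717/(0.55·5.67×10⁻⁸·26.06) = 2.113×10⁹ K⁴.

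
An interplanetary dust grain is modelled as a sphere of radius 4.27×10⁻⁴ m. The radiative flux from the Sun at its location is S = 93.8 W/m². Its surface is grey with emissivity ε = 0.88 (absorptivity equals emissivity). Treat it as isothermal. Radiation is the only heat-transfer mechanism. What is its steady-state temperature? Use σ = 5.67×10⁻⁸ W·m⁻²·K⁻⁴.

At equilibrium, absorbed power = emitted power.
Absorbing cross-section = πr² = 5.728×10⁻⁷ m²; emitting surface = 4πr² = 2.291×10⁻⁶ m² (ratio 4).
εS·A_cross = εσ·A_surf·T⁴  ⇒  T⁴ = S/(4σ)   (ε cancels).
T⁴ = 93.8/(4·5.67×10⁻⁸) = 4.136×10⁸ K⁴.
T = (4.136×10⁸)^(1/4).

T ≈ 143 K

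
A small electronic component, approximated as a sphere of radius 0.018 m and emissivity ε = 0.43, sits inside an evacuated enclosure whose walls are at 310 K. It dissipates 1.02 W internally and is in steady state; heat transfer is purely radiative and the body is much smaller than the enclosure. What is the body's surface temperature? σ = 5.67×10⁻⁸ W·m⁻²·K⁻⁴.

For a small grey body in a large enclosure, net radiated power = εσA(T⁴ − T_w⁴).
Steady state: P = εσA(T⁴ − T_w⁴) with A = 4πr² = 0.004072 m².
T⁴ = P/(εσA) + T_w⁴ = 1.02/(0.43·5.67×10⁻⁸·0.004072) + (310)⁴
    = 1.028×10¹⁰ + 9.235×10⁹ = 1.951×10¹⁰ K⁴.

T ≈ 374 K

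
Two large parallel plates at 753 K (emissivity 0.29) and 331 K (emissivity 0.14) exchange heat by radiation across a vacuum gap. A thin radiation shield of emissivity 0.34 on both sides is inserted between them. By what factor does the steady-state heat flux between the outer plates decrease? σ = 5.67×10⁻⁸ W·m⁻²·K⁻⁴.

Without shield: q₀ = σΔ(T⁴)/(1/ε₁+1/ε₂−1) with denominator 9.591.
With shield the two gaps are in series; the resistances add: (1/ε₁+1/ε_s−1)+(1/ε_s+1/ε₂−1) = 5.389+9.084 = 14.47.
Heat-flux ratio q₀/q = 14.47/9.591.

factor ≈ 1.51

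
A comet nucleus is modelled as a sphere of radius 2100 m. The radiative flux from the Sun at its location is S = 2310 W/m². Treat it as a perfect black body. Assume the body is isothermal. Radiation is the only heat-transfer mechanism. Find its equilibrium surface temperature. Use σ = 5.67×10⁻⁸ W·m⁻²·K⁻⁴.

T ≈ 318 K

At equilibrium, absorbed power = emitted power.
Absorbing cross-section = πr² = 1.385×10⁷ m²; emitting surface = 4πr² = 5.542×10⁷ m² (ratio 4).
S·A_cross = εσ·A_surf·T⁴  ⇒  T⁴ = S/(4σ).
T⁴ = 1.00·2310/(4·5.67×10⁻⁸) = 1.019×10¹⁰ K⁴.
T = (1.019×10¹⁰)^(1/4).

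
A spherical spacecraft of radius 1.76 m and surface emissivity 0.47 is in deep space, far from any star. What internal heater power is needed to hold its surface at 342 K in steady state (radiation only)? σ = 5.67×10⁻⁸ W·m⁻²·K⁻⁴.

P ≈ 14200 W

P = εσ·4πr²·T⁴.
4πr² = 38.93 m²; T⁴ = 1.368×10¹⁰ K⁴.
P = 0.47·5.67×10⁻⁸·38.93·1.368×10¹⁰.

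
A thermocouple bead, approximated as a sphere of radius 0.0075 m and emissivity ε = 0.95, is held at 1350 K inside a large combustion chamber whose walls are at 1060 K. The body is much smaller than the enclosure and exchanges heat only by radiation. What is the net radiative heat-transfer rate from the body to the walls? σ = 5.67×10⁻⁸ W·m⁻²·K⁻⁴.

For a small grey body in a large enclosure: P_net = εσA(T_body⁴ − T_wall⁴).
A = 4πr² = 7.069×10⁻⁴ m²; T_body⁴ − T_wall⁴ = 3.322×10¹² − 1.262×10¹² = 2.059×10¹² K⁴.
|P_net| = 0.95·5.67×10⁻⁸·7.069×10⁻⁴·2.059×10¹².

P_net ≈ 78.4 W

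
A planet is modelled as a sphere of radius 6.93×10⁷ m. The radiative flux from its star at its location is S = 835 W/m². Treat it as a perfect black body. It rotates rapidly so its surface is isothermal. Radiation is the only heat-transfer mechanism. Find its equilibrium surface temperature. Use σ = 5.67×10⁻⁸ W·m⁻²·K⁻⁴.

At equilibrium, absorbed power = emitted power.
Absorbing cross-section = πr² = 1.509×10¹⁶ m²; emitting surface = 4πr² = 6.035×10¹⁶ m² (ratio 4).
S·A_cross = εσ·A_surf·T⁴  ⇒  T⁴ = S/(4σ).
T⁴ = 1.00·835/(4·5.67×10⁻⁸) = 3.682×10⁹ K⁴.
T = (3.682×10⁹)^(1/4).

T ≈ 246 K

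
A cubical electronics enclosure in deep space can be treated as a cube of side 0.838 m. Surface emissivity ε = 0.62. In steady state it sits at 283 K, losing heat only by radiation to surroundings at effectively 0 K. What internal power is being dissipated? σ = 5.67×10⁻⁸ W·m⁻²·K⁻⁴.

Steady state: P = εσA T⁴.
A = 6L² = 4.213 m²; T⁴ = (283)⁴ = 6.414×10⁹ K⁴.
P = 0.62 × 5.67×10⁻⁸ × 4.213 × 6.414×10⁹.

P ≈ 950 W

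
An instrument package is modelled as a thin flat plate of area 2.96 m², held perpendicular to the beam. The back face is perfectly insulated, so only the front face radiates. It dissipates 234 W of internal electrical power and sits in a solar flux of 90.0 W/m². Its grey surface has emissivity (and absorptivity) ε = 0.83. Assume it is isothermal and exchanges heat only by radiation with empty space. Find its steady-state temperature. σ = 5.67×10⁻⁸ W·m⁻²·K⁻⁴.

T ≈ 239 K

At steady state, absorbed solar power + internal power = radiated power.
Absorbed: α·S·A_cross = 0.83·90.0·2.960 = 221.1 W (cross-section A).
Total input = 221.1 + 234 = 455.1 W.
Radiated: εσ·A_surf·T⁴ with A_surf = A = 2.960 m².
T⁴ = 455.1/(0.83·5.67×10⁻⁸·2.960) = 3.267×10⁹ K⁴.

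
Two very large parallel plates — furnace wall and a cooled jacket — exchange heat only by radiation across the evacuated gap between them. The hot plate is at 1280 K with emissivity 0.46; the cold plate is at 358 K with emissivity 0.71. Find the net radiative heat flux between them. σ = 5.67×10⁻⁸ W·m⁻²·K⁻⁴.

For two infinite grey parallel plates, q = σ(T₁⁴ − T₂⁴)/(1/ε₁ + 1/ε₂ − 1).
T₁⁴ − T₂⁴ = 2.684×10¹² − 1.643×10¹⁰ = 2.668×10¹² K⁴.
1/ε₁ + 1/ε₂ − 1 = 2.174 + 1.408 − 1 = 2.582.
q = 5.67×10⁻⁸ × 2.668×10¹² / 2.582.

q ≈ 58600 W/m²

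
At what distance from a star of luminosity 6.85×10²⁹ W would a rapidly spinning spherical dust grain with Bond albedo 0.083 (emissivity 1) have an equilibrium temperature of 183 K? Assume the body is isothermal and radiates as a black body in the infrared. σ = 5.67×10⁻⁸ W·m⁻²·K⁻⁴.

For an isothermal black-emitting sphere, (1−a)S·πr² = σ·4πr²·T⁴ ⇒ S = 4σT⁴/(1−a).
S = 4·5.67×10⁻⁸·(183)⁴/0.917 = 277.4 W/m².
Flux falls as S = L/(4πd²), so d = √(L/(4πS)) = √(6.85×10²⁹/(4π·277.4)).

d ≈ 1.40×10¹³ m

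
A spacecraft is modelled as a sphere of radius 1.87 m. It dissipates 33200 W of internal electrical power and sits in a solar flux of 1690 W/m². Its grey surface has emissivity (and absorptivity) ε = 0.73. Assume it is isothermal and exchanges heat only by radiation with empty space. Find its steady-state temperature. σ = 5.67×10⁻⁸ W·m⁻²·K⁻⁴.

T ≈ 400 K

At steady state, absorbed solar power + internal power = radiated power.
Absorbed: α·S·A_cross = 0.73·1690·10.99 = 13550 W (cross-section πr²).
Total input = 13550 + 33200 = 46750 W.
Radiated: εσ·A_surf·T⁴ with A_surf = 4πr² = 43.94 m².
T⁴ = 46750/(0.73·5.67×10⁻⁸·43.94) = 2.570×10¹⁰ K⁴.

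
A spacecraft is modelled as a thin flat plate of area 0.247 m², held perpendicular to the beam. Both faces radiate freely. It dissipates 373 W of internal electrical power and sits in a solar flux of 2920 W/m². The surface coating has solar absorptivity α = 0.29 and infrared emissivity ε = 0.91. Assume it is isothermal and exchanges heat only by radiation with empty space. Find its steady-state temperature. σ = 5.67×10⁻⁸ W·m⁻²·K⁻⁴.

T ≈ 389 K

At steady state, absorbed solar power + internal power = radiated power.
Absorbed: α·S·A_cross = 0.29·2920·0.2470 = 209.2 W (cross-section A).
Total input = 209.2 + 373 = 582.2 W.
Radiated: εσ·A_surf·T⁴ with A_surf = 2A = 0.4940 m².
T⁴ = 582.2/(0.91·5.67×10⁻⁸·0.4940) = 2.284×10¹⁰ K⁴.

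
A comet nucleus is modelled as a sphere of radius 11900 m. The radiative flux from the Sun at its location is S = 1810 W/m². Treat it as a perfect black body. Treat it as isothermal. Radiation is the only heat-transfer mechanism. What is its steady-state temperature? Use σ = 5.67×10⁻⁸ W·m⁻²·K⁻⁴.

At equilibrium, absorbed power = emitted power.
Absorbing cross-section = πr² = 4.449×10⁸ m²; emitting surface = 4πr² = 1.780×10⁹ m² (ratio 4).
S·A_cross = εσ·A_surf·T⁴  ⇒  T⁴ = S/(4σ).
T⁴ = 1.00·1810/(4·5.67×10⁻⁸) = 7.981×10⁹ K⁴.
T = (7.981×10⁹)^(1/4).

T ≈ 299 K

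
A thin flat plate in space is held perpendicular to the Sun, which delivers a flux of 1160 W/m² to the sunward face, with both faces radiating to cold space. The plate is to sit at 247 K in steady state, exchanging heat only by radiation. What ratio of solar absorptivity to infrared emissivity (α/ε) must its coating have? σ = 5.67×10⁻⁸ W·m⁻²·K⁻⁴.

α/ε ≈ 0.364

Balance: αS·A = εσ·2A·T⁴ ⇒ α/ε = 2σT⁴/S.
α/ε = 2·5.67×10⁻⁸·(247)⁴/1160 = 2·5.67×10⁻⁸·3.722×10⁹/1160.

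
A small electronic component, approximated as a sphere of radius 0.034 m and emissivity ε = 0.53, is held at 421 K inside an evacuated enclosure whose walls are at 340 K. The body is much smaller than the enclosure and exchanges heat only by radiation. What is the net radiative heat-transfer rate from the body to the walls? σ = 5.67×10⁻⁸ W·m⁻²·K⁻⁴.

For a small grey body in a large enclosure: P_net = εσA(T_body⁴ − T_wall⁴).
A = 4πr² = 0.01453 m²; T_body⁴ − T_wall⁴ = 3.141×10¹⁰ − 1.336×10¹⁰ = 1.805×10¹⁰ K⁴.
|P_net| = 0.53·5.67×10⁻⁸·0.01453·1.805×10¹⁰.

P_net ≈ 7.88 W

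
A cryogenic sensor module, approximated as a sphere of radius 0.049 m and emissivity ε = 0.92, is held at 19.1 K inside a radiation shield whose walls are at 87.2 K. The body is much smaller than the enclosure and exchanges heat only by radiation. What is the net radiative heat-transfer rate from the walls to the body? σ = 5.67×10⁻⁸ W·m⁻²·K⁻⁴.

For a small grey body in a large enclosure: P_net = εσA(T_body⁴ − T_wall⁴).
A = 4πr² = 0.03017 m²; T_body⁴ − T_wall⁴ = 1.331×10⁵ − 5.782×10⁷ = -5.769×10⁷ K⁴.
|P_net| = 0.92·5.67×10⁻⁸·0.03017·5.769×10⁷.

P_net ≈ 0.0908 W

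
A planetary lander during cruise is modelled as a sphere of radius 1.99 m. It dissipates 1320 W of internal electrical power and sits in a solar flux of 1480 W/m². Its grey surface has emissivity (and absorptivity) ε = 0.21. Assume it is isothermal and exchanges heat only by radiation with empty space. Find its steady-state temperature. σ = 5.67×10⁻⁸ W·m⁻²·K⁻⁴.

T ≈ 306 K

At steady state, absorbed solar power + internal power = radiated power.
Absorbed: α·S·A_cross = 0.21·1480·12.44 = 3867 W (cross-section πr²).
Total input = 3867 + 1320 = 5187 W.
Radiated: εσ·A_surf·T⁴ with A_surf = 4πr² = 49.76 m².
T⁴ = 5187/(0.21·5.67×10⁻⁸·49.76) = 8.753×10⁹ K⁴.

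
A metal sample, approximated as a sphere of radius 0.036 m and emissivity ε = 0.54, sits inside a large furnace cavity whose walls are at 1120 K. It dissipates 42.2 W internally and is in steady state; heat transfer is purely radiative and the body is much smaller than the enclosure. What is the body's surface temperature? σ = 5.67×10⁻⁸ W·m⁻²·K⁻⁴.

For a small grey body in a large enclosure, net radiated power = εσA(T⁴ − T_w⁴).
Steady state: P = εσA(T⁴ − T_w⁴) with A = 4πr² = 0.01629 m².
T⁴ = P/(εσA) + T_w⁴ = 42.2/(0.54·5.67×10⁻⁸·0.01629) + (1120)⁴
    = 8.463×10¹⁰ + 1.574×10¹² = 1.658×10¹² K⁴.

T ≈ 1130 K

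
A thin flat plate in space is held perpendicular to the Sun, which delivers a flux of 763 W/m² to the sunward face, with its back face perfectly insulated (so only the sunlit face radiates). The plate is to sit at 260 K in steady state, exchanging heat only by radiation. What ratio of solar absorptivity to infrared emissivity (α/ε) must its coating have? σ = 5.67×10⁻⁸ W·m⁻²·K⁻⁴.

Balance: αS·A = εσ·1A·T⁴ ⇒ α/ε = σT⁴/S.
α/ε = 5.67×10⁻⁸·(260)⁴/763 = 5.67×10⁻⁸·4.570×10⁹/763.

α/ε ≈ 0.340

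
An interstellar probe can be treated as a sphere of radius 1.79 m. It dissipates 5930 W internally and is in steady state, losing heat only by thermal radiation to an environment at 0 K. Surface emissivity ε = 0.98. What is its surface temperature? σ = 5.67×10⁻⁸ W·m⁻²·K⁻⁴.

T ≈ 227 K

Steady state: internal power = radiated power, P = εσA T⁴.
Radiating area A = 4πr² = 40.26 m².
T⁴ = P/(εσA) = 5930/(0.98·5.67×10⁻⁸·40.26) = 2.651×10⁹ K⁴.
T = (2.651×10⁹)^(1/4).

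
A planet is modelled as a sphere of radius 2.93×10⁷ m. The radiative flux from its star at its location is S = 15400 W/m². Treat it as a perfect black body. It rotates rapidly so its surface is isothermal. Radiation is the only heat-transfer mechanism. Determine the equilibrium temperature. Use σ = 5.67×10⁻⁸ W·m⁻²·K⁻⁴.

At equilibrium, absorbed power = emitted power.
Absorbing cross-section = πr² = 2.697×10¹⁵ m²; emitting surface = 4πr² = 1.079×10¹⁶ m² (ratio 4).
S·A_cross = εσ·A_surf·T⁴  ⇒  T⁴ = S/(4σ).
T⁴ = 1.00·15400/(4·5.67×10⁻⁸) = 6.790×10¹⁰ K⁴.
T = (6.790×10¹⁰)^(1/4).

T ≈ 510 K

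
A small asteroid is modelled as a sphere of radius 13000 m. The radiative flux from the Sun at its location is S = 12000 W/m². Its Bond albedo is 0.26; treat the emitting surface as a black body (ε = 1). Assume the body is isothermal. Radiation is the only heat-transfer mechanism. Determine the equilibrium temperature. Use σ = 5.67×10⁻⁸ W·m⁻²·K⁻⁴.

T ≈ 445 K

At equilibrium, absorbed power = emitted power.
Absorbing cross-section = πr² = 5.309×10⁸ m²; emitting surface = 4πr² = 2.124×10⁹ m² (ratio 4).
(1−a)S·A_cross = εσ·A_surf·T⁴  ⇒  T⁴ = (1−a)S/(4σ).
T⁴ = 0.740·12000/(4·5.67×10⁻⁸) = 3.915×10¹⁰ K⁴.
T = (3.915×10¹⁰)^(1/4).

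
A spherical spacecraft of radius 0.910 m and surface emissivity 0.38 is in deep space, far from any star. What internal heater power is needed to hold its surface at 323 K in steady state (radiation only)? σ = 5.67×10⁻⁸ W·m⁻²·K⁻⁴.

P ≈ 2440 W

P = εσ·4πr²·T⁴.
4πr² = 10.41 m²; T⁴ = 1.088×10¹⁰ K⁴.
P = 0.38·5.67×10⁻⁸·10.41·1.088×10¹⁰.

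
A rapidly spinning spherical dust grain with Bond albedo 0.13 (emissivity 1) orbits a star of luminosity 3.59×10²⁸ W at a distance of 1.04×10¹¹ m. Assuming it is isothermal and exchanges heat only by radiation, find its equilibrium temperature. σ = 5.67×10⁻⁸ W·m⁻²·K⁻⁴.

First find the stellar flux at distance d: S = L/(4πd²) = 3.59×10²⁸/(4π·(1.04×10¹¹)²) = 2.641×10⁵ W/m².
For an isothermal sphere, absorbed (1−a)S·πr² = emitted σ·4πr²·T⁴, so T⁴ = (1−a)S/(4σ).
T⁴ = 0.870·2.641×10⁵/(4·5.67×10⁻⁸) = 1.013×10¹² K⁴.

T ≈ 1000 K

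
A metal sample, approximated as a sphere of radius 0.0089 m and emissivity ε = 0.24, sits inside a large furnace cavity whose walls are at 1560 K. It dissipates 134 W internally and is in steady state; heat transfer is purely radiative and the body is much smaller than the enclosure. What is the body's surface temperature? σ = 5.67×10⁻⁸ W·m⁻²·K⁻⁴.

T ≈ 1990 K

For a small grey body in a large enclosure, net radiated power = εσA(T⁴ − T_w⁴).
Steady state: P = εσA(T⁴ − T_w⁴) with A = 4πr² = 9.954×10⁻⁴ m².
T⁴ = P/(εσA) + T_w⁴ = 134/(0.24·5.67×10⁻⁸·9.954×10⁻⁴) + (1560)⁴
    = 9.893×10¹² + 5.922×10¹² = 1.582×10¹³ K⁴.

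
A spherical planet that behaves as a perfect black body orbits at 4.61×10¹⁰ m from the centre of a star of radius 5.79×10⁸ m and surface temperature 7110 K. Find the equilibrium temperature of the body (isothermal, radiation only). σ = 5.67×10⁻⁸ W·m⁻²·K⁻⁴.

T ≈ 563 K

The star's surface emits σT_*⁴; at distance d the flux is S = σT_*⁴(R_*/d)².
S = 5.67×10⁻⁸·(7110)⁴·(5.79×10⁸/4.61×10¹⁰)² = 22860 W/m².
For an isothermal sphere T⁴ = (1−a)S/(4σ) = 1.008×10¹¹ K⁴.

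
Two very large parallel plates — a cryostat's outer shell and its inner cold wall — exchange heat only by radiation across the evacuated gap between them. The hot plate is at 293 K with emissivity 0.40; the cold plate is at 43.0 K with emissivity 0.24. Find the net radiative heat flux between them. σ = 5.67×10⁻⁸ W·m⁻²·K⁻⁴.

q ≈ 73.7 W/m²

For two infinite grey parallel plates, q = σ(T₁⁴ − T₂⁴)/(1/ε₁ + 1/ε₂ − 1).
T₁⁴ − T₂⁴ = 7.370×10⁹ − 3.419×10⁶ = 7.367×10⁹ K⁴.
1/ε₁ + 1/ε₂ − 1 = 2.500 + 4.167 − 1 = 5.667.
q = 5.67×10⁻⁸ × 7.367×10⁹ / 5.667.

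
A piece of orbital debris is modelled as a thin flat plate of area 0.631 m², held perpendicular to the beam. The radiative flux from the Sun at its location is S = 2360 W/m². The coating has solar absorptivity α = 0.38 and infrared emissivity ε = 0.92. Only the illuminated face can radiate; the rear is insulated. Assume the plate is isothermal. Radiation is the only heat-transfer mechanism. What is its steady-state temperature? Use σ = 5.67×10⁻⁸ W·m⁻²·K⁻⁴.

At equilibrium, absorbed power = emitted power.
Absorbing cross-section = A = 0.6310 m²; emitting surface = A = 0.6310 m² (ratio 1).
αS·A_cross = εσ·A_surf·T⁴  ⇒  T⁴ = αS/(ε·1σ).
T⁴ = 0.380·2360/(0.92·1·5.67×10⁻⁸) = 1.719×10¹⁰ K⁴.
T = (1.719×10¹⁰)^(1/4).

T ≈ 362 K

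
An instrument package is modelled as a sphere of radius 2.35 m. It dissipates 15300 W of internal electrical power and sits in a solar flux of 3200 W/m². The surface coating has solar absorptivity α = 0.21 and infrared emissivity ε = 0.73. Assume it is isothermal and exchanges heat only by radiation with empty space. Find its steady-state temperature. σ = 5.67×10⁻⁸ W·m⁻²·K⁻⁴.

At steady state, absorbed solar power + internal power = radiated power.
Absorbed: α·S·A_cross = 0.21·3200·17.35 = 11660 W (cross-section πr²).
Total input = 11660 + 15300 = 26960 W.
Radiated: εσ·A_surf·T⁴ with A_surf = 4πr² = 69.40 m².
T⁴ = 26960/(0.73·5.67×10⁻⁸·69.40) = 9.385×10⁹ K⁴.

T ≈ 311 K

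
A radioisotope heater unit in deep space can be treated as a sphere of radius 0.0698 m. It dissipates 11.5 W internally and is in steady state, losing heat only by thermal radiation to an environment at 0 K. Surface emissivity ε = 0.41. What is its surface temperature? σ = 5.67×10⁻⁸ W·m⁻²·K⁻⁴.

Steady state: internal power = radiated power, P = εσA T⁴.
Radiating area A = 4πr² = 0.06122 m².
T⁴ = P/(εσA) = 11.5/(0.41·5.67×10⁻⁸·0.06122) = 8.080×10⁹ K⁴.
T = (8.080×10⁹)^(1/4).

T ≈ 300 K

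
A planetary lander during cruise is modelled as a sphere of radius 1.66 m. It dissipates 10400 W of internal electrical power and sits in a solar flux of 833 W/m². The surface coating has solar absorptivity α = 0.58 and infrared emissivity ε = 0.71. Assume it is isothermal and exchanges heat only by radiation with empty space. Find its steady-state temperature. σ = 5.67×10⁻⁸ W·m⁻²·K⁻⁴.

T ≈ 320 K

At steady state, absorbed solar power + internal power = radiated power.
Absorbed: α·S·A_cross = 0.58·833·8.657 = 4183 W (cross-section πr²).
Total input = 4183 + 10400 = 14580 W.
Radiated: εσ·A_surf·T⁴ with A_surf = 4πr² = 34.63 m².
T⁴ = 14580/(0.71·5.67×10⁻⁸·34.63) = 1.046×10¹⁰ K⁴.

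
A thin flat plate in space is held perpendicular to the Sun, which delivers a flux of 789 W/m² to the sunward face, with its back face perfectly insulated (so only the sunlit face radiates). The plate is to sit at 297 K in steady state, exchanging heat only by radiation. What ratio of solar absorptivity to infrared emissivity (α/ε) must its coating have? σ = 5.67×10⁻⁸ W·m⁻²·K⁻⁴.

α/ε ≈ 0.559

Balance: αS·A = εσ·1A·T⁴ ⇒ α/ε = σT⁴/S.
α/ε = 5.67×10⁻⁸·(297)⁴/789 = 5.67×10⁻⁸·7.781×10⁹/789.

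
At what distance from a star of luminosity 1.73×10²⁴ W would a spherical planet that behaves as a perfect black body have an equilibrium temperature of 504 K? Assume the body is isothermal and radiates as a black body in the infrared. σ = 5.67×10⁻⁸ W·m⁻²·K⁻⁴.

d ≈ 3.07×10⁹ m

For an isothermal black-emitting sphere, (1−a)S·πr² = σ·4πr²·T⁴ ⇒ S = 4σT⁴/(1−a).
S = 4·5.67×10⁻⁸·(504)⁴/1.00 = 14630 W/m².
Flux falls as S = L/(4πd²), so d = √(L/(4πS)) = √(1.73×10²⁴/(4π·14630)).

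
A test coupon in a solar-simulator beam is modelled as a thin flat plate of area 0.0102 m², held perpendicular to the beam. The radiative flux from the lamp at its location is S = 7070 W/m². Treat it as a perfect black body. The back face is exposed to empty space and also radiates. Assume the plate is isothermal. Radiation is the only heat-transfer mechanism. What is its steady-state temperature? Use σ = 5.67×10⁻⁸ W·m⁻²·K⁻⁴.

T ≈ 500 K

At equilibrium, absorbed power = emitted power.
Absorbing cross-section = A = 0.01020 m²; emitting surface = 2A = 0.02040 m² (ratio 2).
S·A_cross = εσ·A_surf·T⁴  ⇒  T⁴ = S/(2σ).
T⁴ = 1.00·7070/(2·5.67×10⁻⁸) = 6.235×10¹⁰ K⁴.
T = (6.235×10¹⁰)^(1/4).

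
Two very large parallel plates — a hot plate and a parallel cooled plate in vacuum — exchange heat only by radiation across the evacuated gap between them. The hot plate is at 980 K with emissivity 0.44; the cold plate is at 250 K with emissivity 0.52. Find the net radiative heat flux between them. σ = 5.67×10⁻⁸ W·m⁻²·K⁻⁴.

For two infinite grey parallel plates, q = σ(T₁⁴ − T₂⁴)/(1/ε₁ + 1/ε₂ − 1).
T₁⁴ − T₂⁴ = 9.224×10¹¹ − 3.906×10⁹ = 9.185×10¹¹ K⁴.
1/ε₁ + 1/ε₂ − 1 = 2.273 + 1.923 − 1 = 3.196.
q = 5.67×10⁻⁸ × 9.185×10¹¹ / 3.196.

q ≈ 16300 W/m²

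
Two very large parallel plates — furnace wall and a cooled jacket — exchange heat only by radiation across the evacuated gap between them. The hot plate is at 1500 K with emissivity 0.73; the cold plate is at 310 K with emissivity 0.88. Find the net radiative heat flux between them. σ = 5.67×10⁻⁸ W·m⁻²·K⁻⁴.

For two infinite grey parallel plates, q = σ(T₁⁴ − T₂⁴)/(1/ε₁ + 1/ε₂ − 1).
T₁⁴ − T₂⁴ = 5.062×10¹² − 9.235×10⁹ = 5.053×10¹² K⁴.
1/ε₁ + 1/ε₂ − 1 = 1.370 + 1.136 − 1 = 1.506.
q = 5.67×10⁻⁸ × 5.053×10¹² / 1.506.

q ≈ 1.90×10⁵ W/m²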